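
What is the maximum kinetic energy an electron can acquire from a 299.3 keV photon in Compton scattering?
161.4646 keV

Maximum energy transfer occurs at θ = 180° (backscattering).

Initial photon: E₀ = 299.3 keV → λ₀ = 4.1425 pm

Maximum Compton shift (at 180°):
Δλ_max = 2λ_C = 2 × 2.4263 = 4.8526 pm

Final wavelength:
λ' = 4.1425 + 4.8526 = 8.9951 pm

Minimum photon energy (maximum energy to electron):
E'_min = hc/λ' = 137.8354 keV

Maximum electron kinetic energy:
K_max = E₀ - E'_min = 299.3000 - 137.8354 = 161.4646 keV

(Intermediate values are shown rounded; full precision is carried through to the final answer.)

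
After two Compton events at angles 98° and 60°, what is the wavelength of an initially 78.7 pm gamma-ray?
82.6771 pm

Apply Compton shift twice:

First scattering at θ₁ = 98°:
Δλ₁ = λ_C(1 - cos(98°))
Δλ₁ = 2.4263 × 1.1392
Δλ₁ = 2.7640 pm

After first scattering:
λ₁ = 78.7 + 2.7640 = 81.4640 pm

Second scattering at θ₂ = 60°:
Δλ₂ = λ_C(1 - cos(60°))
Δλ₂ = 2.4263 × 0.5000
Δλ₂ = 1.2132 pm

Final wavelength:
λ₂ = 81.4640 + 1.2132 = 82.6771 pm

Total shift: Δλ_total = 2.7640 + 1.2132 = 3.9771 pm

(Intermediate values are shown rounded; full precision is carried through to the final answer.)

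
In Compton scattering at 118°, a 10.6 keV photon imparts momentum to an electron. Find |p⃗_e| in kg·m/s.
9.5684e-24 kg·m/s

The electron is initially at rest, so by conservation of momentum:
p⃗_e = p⃗₀ − p⃗'  (incident photon momentum minus scattered photon momentum)

Photon momentum magnitudes (p = h/λ = E/c):
λ₀ = hc/E₀ = 116.9662 pm → p₀ = h/λ₀ = 5.6649e-24 kg·m/s
Δλ = λ_C(1 − cos 118°) = 3.5654 pm
λ' = 120.5316 pm → p' = h/λ' = 5.4974e-24 kg·m/s

The scattered photon makes angle θ = 118° with the incident direction, so by the law of cosines:
|p⃗_e|² = p₀² + p'² − 2p₀p'cos θ
|p⃗_e|² = (5.6649e-24)² + (5.4974e-24)² − 2·5.6649e-24·5.4974e-24·cos(118°)
|p⃗_e| = 9.5684e-24 kg·m/s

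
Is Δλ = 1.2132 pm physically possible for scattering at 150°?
No, inconsistent

Calculate the expected shift for θ = 150°:

Δλ_expected = λ_C(1 - cos(150°))
Δλ_expected = 2.4263 × (1 - cos(150°))
Δλ_expected = 2.4263 × 1.8660
Δλ_expected = 4.5276 pm

Given shift: 1.2132 pm
Expected shift: 4.5276 pm
Difference: 3.3144 pm

The values do not match. The given shift corresponds to θ ≈ 60.0°, not 150°.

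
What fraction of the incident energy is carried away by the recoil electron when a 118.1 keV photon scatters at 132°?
0.2784 (or 27.84%)

Calculate initial and final photon energies:

Initial: E₀ = 118.1 keV → λ₀ = 10.4982 pm
Compton shift: Δλ = 4.0498 pm
Final wavelength: λ' = 14.5481 pm
Final energy: E' = 85.2238 keV

Fractional energy loss:
(E₀ - E')/E₀ = (118.1000 - 85.2238)/118.1000
= 32.8762/118.1000
= 0.2784
= 27.84%

(Intermediate values are shown rounded; full precision is carried through to the final answer.)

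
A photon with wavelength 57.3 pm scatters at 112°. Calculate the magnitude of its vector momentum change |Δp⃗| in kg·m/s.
1.8650e-23 kg·m/s

Photon momentum magnitude is p = h/λ.

Initial momentum:
p₀ = h/λ = 6.6261e-34/5.7300e-11 = 1.1564e-23 kg·m/s

After scattering:
λ' = λ + Δλ = 57.3 + 3.3352 = 60.6352 pm
p' = h/λ' = 6.6261e-34/6.0635e-11 = 1.0928e-23 kg·m/s

Momentum is a vector; the scattered photon's direction makes angle θ = 112° with the incident direction. The magnitude of the vector change Δp⃗ = p⃗₀ − p⃗' is found from the law of cosines:
|Δp⃗|² = p₀² + p'² − 2p₀p'cos θ
|Δp⃗|² = (1.1564e-23)² + (1.0928e-23)² − 2·1.1564e-23·1.0928e-23·cos(112°)
|Δp⃗| = 1.8650e-23 kg·m/s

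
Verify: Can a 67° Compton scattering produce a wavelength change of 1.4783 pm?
Yes, consistent

Calculate the expected shift for θ = 67°:

Δλ_expected = λ_C(1 - cos(67°))
Δλ_expected = 2.4263 × (1 - cos(67°))
Δλ_expected = 2.4263 × 0.6093
Δλ_expected = 1.4783 pm

Given shift: 1.4783 pm
Expected shift: 1.4783 pm
Difference: 0.0000 pm

The values match. This is consistent with Compton scattering at the stated angle.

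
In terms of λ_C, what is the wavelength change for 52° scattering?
0.3843 λ_C

The Compton shift formula is:
Δλ = λ_C(1 - cos θ)

Dividing both sides by λ_C:
Δλ/λ_C = 1 - cos θ

For θ = 52°:
Δλ/λ_C = 1 - cos(52°)
Δλ/λ_C = 1 - 0.6157
Δλ/λ_C = 0.3843

This means the shift is 0.3843 × λ_C = 0.9325 pm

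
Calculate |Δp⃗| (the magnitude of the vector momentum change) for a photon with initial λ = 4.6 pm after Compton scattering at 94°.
1.7629e-22 kg·m/s

Photon momentum magnitude is p = h/λ.

Initial momentum:
p₀ = h/λ = 6.6261e-34/4.6000e-12 = 1.4405e-22 kg·m/s

After scattering:
λ' = λ + Δλ = 4.6 + 2.5956 = 7.1956 pm
p' = h/λ' = 6.6261e-34/7.1956e-12 = 9.2086e-23 kg·m/s

Momentum is a vector; the scattered photon's direction makes angle θ = 94° with the incident direction. The magnitude of the vector change Δp⃗ = p⃗₀ − p⃗' is found from the law of cosines:
|Δp⃗|² = p₀² + p'² − 2p₀p'cos θ
|Δp⃗|² = (1.4405e-22)² + (9.2086e-23)² − 2·1.4405e-22·9.2086e-23·cos(94°)
|Δp⃗| = 1.7629e-22 kg·m/s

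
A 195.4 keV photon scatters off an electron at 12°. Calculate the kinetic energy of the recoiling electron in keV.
1.6193 keV

By energy conservation: K_e = E_initial - E_final

First find the scattered photon energy:
Initial wavelength: λ = hc/E = 6.3451 pm
Compton shift: Δλ = λ_C(1 - cos(12°)) = 0.0530 pm
Final wavelength: λ' = 6.3451 + 0.0530 = 6.3982 pm
Final photon energy: E' = hc/λ' = 193.7807 keV

Electron kinetic energy:
K_e = E - E' = 195.4000 - 193.7807 = 1.6193 keV

(Intermediate values are shown rounded; full precision is carried through to the final answer.)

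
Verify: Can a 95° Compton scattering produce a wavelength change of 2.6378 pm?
Yes, consistent

Calculate the expected shift for θ = 95°:

Δλ_expected = λ_C(1 - cos(95°))
Δλ_expected = 2.4263 × (1 - cos(95°))
Δλ_expected = 2.4263 × 1.0872
Δλ_expected = 2.6378 pm

Given shift: 2.6378 pm
Expected shift: 2.6378 pm
Difference: 0.0000 pm

The values match. This is consistent with Compton scattering at the stated angle.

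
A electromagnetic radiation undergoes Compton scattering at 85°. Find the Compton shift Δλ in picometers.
2.2148 pm

Using the Compton scattering formula:
Δλ = λ_C(1 - cos θ)

where λ_C = h/(m_e·c) ≈ 2.4263 pm is the Compton wavelength of an electron.

For θ = 85°:
cos(85°) = 0.0872
1 - cos(85°) = 0.9128

Δλ = 2.4263 × 0.9128
Δλ = 2.2148 pm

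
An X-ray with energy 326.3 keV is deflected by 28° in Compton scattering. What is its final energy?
303.6071 keV

First convert energy to wavelength:
λ = hc/E, with hc ≈ 1239.842 keV·pm (i.e. 1239.842 eV·nm)

For E = 326.3 keV = 326300 eV:
λ = 1239.842 keV·pm / 326.3 keV
λ = 3.7997 pm

Calculate the Compton shift:
Δλ = λ_C(1 - cos(28°)) = 2.4263 × 0.1171
Δλ = 0.2840 pm

Final wavelength:
λ' = 3.7997 + 0.2840 = 4.0837 pm

Final energy:
E' = hc/λ' = 1239.842 / 4.0837 = 303.6071 keV

(Intermediate values are shown rounded; full precision is carried through to the final answer.)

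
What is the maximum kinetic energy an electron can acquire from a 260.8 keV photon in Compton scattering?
131.7387 keV

Maximum energy transfer occurs at θ = 180° (backscattering).

Initial photon: E₀ = 260.8 keV → λ₀ = 4.7540 pm

Maximum Compton shift (at 180°):
Δλ_max = 2λ_C = 2 × 2.4263 = 4.8526 pm

Final wavelength:
λ' = 4.7540 + 4.8526 = 9.6066 pm

Minimum photon energy (maximum energy to electron):
E'_min = hc/λ' = 129.0613 keV

Maximum electron kinetic energy:
K_max = E₀ - E'_min = 260.8000 - 129.0613 = 131.7387 keV

(Intermediate values are shown rounded; full precision is carried through to the final answer.)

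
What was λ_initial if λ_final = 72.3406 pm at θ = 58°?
71.2000 pm

From λ' = λ + Δλ, we have λ = λ' - Δλ

First calculate the Compton shift:
Δλ = λ_C(1 - cos θ)
Δλ = 2.4263 × (1 - cos(58°))
Δλ = 2.4263 × 0.4701
Δλ = 1.1406 pm

Initial wavelength:
λ = λ' - Δλ
λ = 72.3406 - 1.1406
λ = 71.2000 pm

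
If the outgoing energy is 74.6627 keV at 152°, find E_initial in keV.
103.0001 keV

Convert final energy to wavelength (hc ≈ 1239.842 keV·pm):
λ' = hc/E' = 1239.842 / 74.6627 = 16.6059 pm

Calculate the Compton shift:
Δλ = λ_C(1 - cos(152°))
Δλ = 2.4263 × (1 - cos(152°))
Δλ = 4.5686 pm

Initial wavelength:
λ = λ' - Δλ = 16.6059 - 4.5686 = 12.0373 pm

Initial energy:
E = hc/λ = 1239.842 / 12.0373 = 103.0001 keV

(Intermediate values are shown rounded; full precision is carried through to the final answer.)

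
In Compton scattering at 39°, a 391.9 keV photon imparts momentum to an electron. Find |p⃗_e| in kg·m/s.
1.3279e-22 kg·m/s

The electron is initially at rest, so by conservation of momentum:
p⃗_e = p⃗₀ − p⃗'  (incident photon momentum minus scattered photon momentum)

Photon momentum magnitudes (p = h/λ = E/c):
λ₀ = hc/E₀ = 3.1637 pm → p₀ = h/λ₀ = 2.0944e-22 kg·m/s
Δλ = λ_C(1 − cos 39°) = 0.5407 pm
λ' = 3.7044 pm → p' = h/λ' = 1.7887e-22 kg·m/s

The scattered photon makes angle θ = 39° with the incident direction, so by the law of cosines:
|p⃗_e|² = p₀² + p'² − 2p₀p'cos θ
|p⃗_e|² = (2.0944e-22)² + (1.7887e-22)² − 2·2.0944e-22·1.7887e-22·cos(39°)
|p⃗_e| = 1.3279e-22 kg·m/s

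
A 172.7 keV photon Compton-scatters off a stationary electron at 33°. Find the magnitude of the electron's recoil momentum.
5.1276e-23 kg·m/s

The electron is initially at rest, so by conservation of momentum:
p⃗_e = p⃗₀ − p⃗'  (incident photon momentum minus scattered photon momentum)

Photon momentum magnitudes (p = h/λ = E/c):
λ₀ = hc/E₀ = 7.1792 pm → p₀ = h/λ₀ = 9.2296e-23 kg·m/s
Δλ = λ_C(1 − cos 33°) = 0.3914 pm
λ' = 7.5706 pm → p' = h/λ' = 8.7524e-23 kg·m/s

The scattered photon makes angle θ = 33° with the incident direction, so by the law of cosines:
|p⃗_e|² = p₀² + p'² − 2p₀p'cos θ
|p⃗_e|² = (9.2296e-23)² + (8.7524e-23)² − 2·9.2296e-23·8.7524e-23·cos(33°)
|p⃗_e| = 5.1276e-23 kg·m/s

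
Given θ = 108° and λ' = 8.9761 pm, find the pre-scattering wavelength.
5.8000 pm

From λ' = λ + Δλ, we have λ = λ' - Δλ

First calculate the Compton shift:
Δλ = λ_C(1 - cos θ)
Δλ = 2.4263 × (1 - cos(108°))
Δλ = 2.4263 × 1.3090
Δλ = 3.1761 pm

Initial wavelength:
λ = λ' - Δλ
λ = 8.9761 - 3.1761
λ = 5.8000 pm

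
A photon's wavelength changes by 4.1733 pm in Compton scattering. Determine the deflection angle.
136.06°

From the Compton formula Δλ = λ_C(1 - cos θ), we can solve for θ:

cos θ = 1 - Δλ/λ_C

Given:
- Δλ = 4.1733 pm
- λ_C = h/(m_e·c) ≈ 2.42631024 pm

cos θ = 1 - 4.1733/2.42631024
cos θ = 1 - 1.720019
cos θ = -0.720019

θ = arccos(-0.720019)
θ = 136.06°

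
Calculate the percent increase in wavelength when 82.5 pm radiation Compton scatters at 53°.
1.1711%

Calculate the Compton shift:
Δλ = λ_C(1 - cos(53°))
Δλ = 2.4263 × (1 - cos(53°))
Δλ = 2.4263 × 0.3982
Δλ = 0.9661 pm

Percentage change:
(Δλ/λ₀) × 100 = (0.9661/82.5) × 100
= 1.1711%

(Intermediate values are shown rounded; full precision is carried through to the final answer.)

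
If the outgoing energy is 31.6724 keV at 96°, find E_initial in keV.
34.0000 keV

Convert final energy to wavelength (hc ≈ 1239.842 keV·pm):
λ' = hc/E' = 1239.842 / 31.6724 = 39.1458 pm

Calculate the Compton shift:
Δλ = λ_C(1 - cos(96°))
Δλ = 2.4263 × (1 - cos(96°))
Δλ = 2.6799 pm

Initial wavelength:
λ = λ' - Δλ = 39.1458 - 2.6799 = 36.4659 pm

Initial energy:
E = hc/λ = 1239.842 / 36.4659 = 34.0000 keV

(Intermediate values are shown rounded; full precision is carried through to the final answer.)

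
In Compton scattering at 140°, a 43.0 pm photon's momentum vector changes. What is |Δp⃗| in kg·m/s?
2.7652e-23 kg·m/s

Photon momentum magnitude is p = h/λ.

Initial momentum:
p₀ = h/λ = 6.6261e-34/4.3000e-11 = 1.5409e-23 kg·m/s

After scattering:
λ' = λ + Δλ = 43.0 + 4.2850 = 47.2850 pm
p' = h/λ' = 6.6261e-34/4.7285e-11 = 1.4013e-23 kg·m/s

Momentum is a vector; the scattered photon's direction makes angle θ = 140° with the incident direction. The magnitude of the vector change Δp⃗ = p⃗₀ − p⃗' is found from the law of cosines:
|Δp⃗|² = p₀² + p'² − 2p₀p'cos θ
|Δp⃗|² = (1.5409e-23)² + (1.4013e-23)² − 2·1.5409e-23·1.4013e-23·cos(140°)
|Δp⃗| = 2.7652e-23 kg·m/s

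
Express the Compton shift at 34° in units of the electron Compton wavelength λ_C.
0.1710 λ_C

The Compton shift formula is:
Δλ = λ_C(1 - cos θ)

Dividing both sides by λ_C:
Δλ/λ_C = 1 - cos θ

For θ = 34°:
Δλ/λ_C = 1 - cos(34°)
Δλ/λ_C = 1 - 0.8290
Δλ/λ_C = 0.1710

This means the shift is 0.1710 × λ_C = 0.4148 pm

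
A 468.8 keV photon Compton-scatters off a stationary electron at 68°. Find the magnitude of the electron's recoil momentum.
2.4131e-22 kg·m/s

The electron is initially at rest, so by conservation of momentum:
p⃗_e = p⃗₀ − p⃗'  (incident photon momentum minus scattered photon momentum)

Photon momentum magnitudes (p = h/λ = E/c):
λ₀ = hc/E₀ = 2.6447 pm → p₀ = h/λ₀ = 2.5054e-22 kg·m/s
Δλ = λ_C(1 − cos 68°) = 1.5174 pm
λ' = 4.1621 pm → p' = h/λ' = 1.5920e-22 kg·m/s

The scattered photon makes angle θ = 68° with the incident direction, so by the law of cosines:
|p⃗_e|² = p₀² + p'² − 2p₀p'cos θ
|p⃗_e|² = (2.5054e-22)² + (1.5920e-22)² − 2·2.5054e-22·1.5920e-22·cos(68°)
|p⃗_e| = 2.4131e-22 kg·m/s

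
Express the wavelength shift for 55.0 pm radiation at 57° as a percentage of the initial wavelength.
2.0088%

Calculate the Compton shift:
Δλ = λ_C(1 - cos(57°))
Δλ = 2.4263 × (1 - cos(57°))
Δλ = 2.4263 × 0.4554
Δλ = 1.1048 pm

Percentage change:
(Δλ/λ₀) × 100 = (1.1048/55.0) × 100
= 2.0088%

(Intermediate values are shown rounded; full precision is carried through to the final answer.)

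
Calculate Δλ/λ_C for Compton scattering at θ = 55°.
0.4264 λ_C

The Compton shift formula is:
Δλ = λ_C(1 - cos θ)

Dividing both sides by λ_C:
Δλ/λ_C = 1 - cos θ

For θ = 55°:
Δλ/λ_C = 1 - cos(55°)
Δλ/λ_C = 1 - 0.5736
Δλ/λ_C = 0.4264

This means the shift is 0.4264 × λ_C = 1.0346 pm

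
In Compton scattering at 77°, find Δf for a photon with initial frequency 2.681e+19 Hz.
3.860e+18 Hz (decrease)

Convert frequency to wavelength (c = 299792458 m/s):
λ₀ = c/f₀ = 299792458/2.681e+19 = 1.1182113e-11 m = 11.1821 pm

Calculate Compton shift:
Δλ = λ_C(1 - cos(77°)) = 1.8805 pm

Final wavelength:
λ' = λ₀ + Δλ = 11.1821 + 1.8805 = 13.0626 pm

Final frequency:
f' = c/λ' = 299792458/1.3062623e-11 = 2.2950404e+19 Hz

Frequency shift (decrease):
Δf = f₀ - f' = 2.681e+19 - 2.2950404e+19 = 3.860e+18 Hz

(Intermediate values are shown rounded; full precision is carried through to the final answer.)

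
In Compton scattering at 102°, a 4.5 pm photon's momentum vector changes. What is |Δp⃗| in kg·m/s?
1.8733e-22 kg·m/s

Photon momentum magnitude is p = h/λ.

Initial momentum:
p₀ = h/λ = 6.6261e-34/4.5000e-12 = 1.4725e-22 kg·m/s

After scattering:
λ' = λ + Δλ = 4.5 + 2.9308 = 7.4308 pm
p' = h/λ' = 6.6261e-34/7.4308e-12 = 8.9171e-23 kg·m/s

Momentum is a vector; the scattered photon's direction makes angle θ = 102° with the incident direction. The magnitude of the vector change Δp⃗ = p⃗₀ − p⃗' is found from the law of cosines:
|Δp⃗|² = p₀² + p'² − 2p₀p'cos θ
|Δp⃗|² = (1.4725e-22)² + (8.9171e-23)² − 2·1.4725e-22·8.9171e-23·cos(102°)
|Δp⃗| = 1.8733e-22 kg·m/s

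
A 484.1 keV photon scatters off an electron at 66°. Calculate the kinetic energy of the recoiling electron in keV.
174.1836 keV

By energy conservation: K_e = E_initial - E_final

First find the scattered photon energy:
Initial wavelength: λ = hc/E = 2.5611 pm
Compton shift: Δλ = λ_C(1 - cos(66°)) = 1.4394 pm
Final wavelength: λ' = 2.5611 + 1.4394 = 4.0006 pm
Final photon energy: E' = hc/λ' = 309.9164 keV

Electron kinetic energy:
K_e = E - E' = 484.1000 - 309.9164 = 174.1836 keV

(Intermediate values are shown rounded; full precision is carried through to the final answer.)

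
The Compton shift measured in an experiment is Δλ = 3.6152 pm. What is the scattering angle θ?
119.34°

From the Compton formula Δλ = λ_C(1 - cos θ), we can solve for θ:

cos θ = 1 - Δλ/λ_C

Given:
- Δλ = 3.6152 pm
- λ_C = h/(m_e·c) ≈ 2.42631024 pm

cos θ = 1 - 3.6152/2.42631024
cos θ = 1 - 1.489999
cos θ = -0.489999

θ = arccos(-0.489999)
θ = 119.34°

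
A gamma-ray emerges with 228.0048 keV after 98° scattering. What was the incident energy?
463.7001 keV

Convert final energy to wavelength (hc ≈ 1239.842 keV·pm):
λ' = hc/E' = 1239.842 / 228.0048 = 5.4378 pm

Calculate the Compton shift:
Δλ = λ_C(1 - cos(98°))
Δλ = 2.4263 × (1 - cos(98°))
Δλ = 2.7640 pm

Initial wavelength:
λ = λ' - Δλ = 5.4378 - 2.7640 = 2.6738 pm

Initial energy:
E = hc/λ = 1239.842 / 2.6738 = 463.7001 keV

(Intermediate values are shown rounded; full precision is carried through to the final answer.)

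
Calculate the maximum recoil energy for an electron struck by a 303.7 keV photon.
164.9388 keV

Maximum energy transfer occurs at θ = 180° (backscattering).

Initial photon: E₀ = 303.7 keV → λ₀ = 4.0825 pm

Maximum Compton shift (at 180°):
Δλ_max = 2λ_C = 2 × 2.4263 = 4.8526 pm

Final wavelength:
λ' = 4.0825 + 4.8526 = 8.9351 pm

Minimum photon energy (maximum energy to electron):
E'_min = hc/λ' = 138.7612 keV

Maximum electron kinetic energy:
K_max = E₀ - E'_min = 303.7000 - 138.7612 = 164.9388 keV

(Intermediate values are shown rounded; full precision is carried through to the final answer.)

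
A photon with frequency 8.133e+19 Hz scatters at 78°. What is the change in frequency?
2.787e+19 Hz (decrease)

Convert frequency to wavelength (c = 299792458 m/s):
λ₀ = c/f₀ = 299792458/8.133e+19 = 3.6861239e-12 m = 3.6861 pm

Calculate Compton shift:
Δλ = λ_C(1 - cos(78°)) = 1.9219 pm

Final wavelength:
λ' = λ₀ + Δλ = 3.6861 + 1.9219 = 5.6080 pm

Final frequency:
f' = c/λ' = 299792458/5.6079759e-12 = 5.3458229e+19 Hz

Frequency shift (decrease):
Δf = f₀ - f' = 8.133e+19 - 5.3458229e+19 = 2.787e+19 Hz

(Intermediate values are shown rounded; full precision is carried through to the final answer.)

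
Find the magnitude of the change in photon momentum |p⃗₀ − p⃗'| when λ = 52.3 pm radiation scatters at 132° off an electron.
2.2319e-23 kg·m/s

Photon momentum magnitude is p = h/λ.

Initial momentum:
p₀ = h/λ = 6.6261e-34/5.2300e-11 = 1.2669e-23 kg·m/s

After scattering:
λ' = λ + Δλ = 52.3 + 4.0498 = 56.3498 pm
p' = h/λ' = 6.6261e-34/5.6350e-11 = 1.1759e-23 kg·m/s

Momentum is a vector; the scattered photon's direction makes angle θ = 132° with the incident direction. The magnitude of the vector change Δp⃗ = p⃗₀ − p⃗' is found from the law of cosines:
|Δp⃗|² = p₀² + p'² − 2p₀p'cos θ
|Δp⃗|² = (1.2669e-23)² + (1.1759e-23)² − 2·1.2669e-23·1.1759e-23·cos(132°)
|Δp⃗| = 2.2319e-23 kg·m/s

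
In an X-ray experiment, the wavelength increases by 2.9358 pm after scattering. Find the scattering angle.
102.12°

From the Compton formula Δλ = λ_C(1 - cos θ), we can solve for θ:

cos θ = 1 - Δλ/λ_C

Given:
- Δλ = 2.9358 pm
- λ_C = h/(m_e·c) ≈ 2.42631024 pm

cos θ = 1 - 2.9358/2.42631024
cos θ = 1 - 1.209985
cos θ = -0.209985

θ = arccos(-0.209985)
θ = 102.12°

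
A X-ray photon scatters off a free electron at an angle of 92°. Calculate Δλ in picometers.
2.5110 pm

Using the Compton scattering formula:
Δλ = λ_C(1 - cos θ)

where λ_C = h/(m_e·c) ≈ 2.4263 pm is the Compton wavelength of an electron.

For θ = 92°:
cos(92°) = -0.0349
1 - cos(92°) = 1.0349

Δλ = 2.4263 × 1.0349
Δλ = 2.5110 pm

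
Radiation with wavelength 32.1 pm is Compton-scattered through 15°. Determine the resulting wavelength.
32.1827 pm

Using the Compton scattering formula:
λ' = λ + Δλ = λ + λ_C(1 - cos θ)

Given:
- Initial wavelength λ = 32.1 pm
- Scattering angle θ = 15°
- Compton wavelength λ_C ≈ 2.4263 pm

Calculate the shift:
Δλ = 2.4263 × (1 - cos(15°))
Δλ = 2.4263 × 0.0341
Δλ = 0.0827 pm

Final wavelength:
λ' = 32.1 + 0.0827 = 32.1827 pm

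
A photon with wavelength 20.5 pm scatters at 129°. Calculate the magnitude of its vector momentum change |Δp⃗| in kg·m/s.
5.3678e-23 kg·m/s

Photon momentum magnitude is p = h/λ.

Initial momentum:
p₀ = h/λ = 6.6261e-34/2.0500e-11 = 3.2322e-23 kg·m/s

After scattering:
λ' = λ + Δλ = 20.5 + 3.9532 = 24.4532 pm
p' = h/λ' = 6.6261e-34/2.4453e-11 = 2.7097e-23 kg·m/s

Momentum is a vector; the scattered photon's direction makes angle θ = 129° with the incident direction. The magnitude of the vector change Δp⃗ = p⃗₀ − p⃗' is found from the law of cosines:
|Δp⃗|² = p₀² + p'² − 2p₀p'cos θ
|Δp⃗|² = (3.2322e-23)² + (2.7097e-23)² − 2·3.2322e-23·2.7097e-23·cos(129°)
|Δp⃗| = 5.3678e-23 kg·m/s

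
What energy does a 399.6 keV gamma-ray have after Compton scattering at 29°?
363.9188 keV

First convert energy to wavelength:
λ = hc/E, with hc ≈ 1239.842 keV·pm (i.e. 1239.842 eV·nm)

For E = 399.6 keV = 399600 eV:
λ = 1239.842 keV·pm / 399.6 keV
λ = 3.1027 pm

Calculate the Compton shift:
Δλ = λ_C(1 - cos(29°)) = 2.4263 × 0.1254
Δλ = 0.3042 pm

Final wavelength:
λ' = 3.1027 + 0.3042 = 3.4069 pm

Final energy:
E' = hc/λ' = 1239.842 / 3.4069 = 363.9188 keV

(Intermediate values are shown rounded; full precision is carried through to the final answer.)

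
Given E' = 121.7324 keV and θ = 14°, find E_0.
122.6000 keV

Convert final energy to wavelength (hc ≈ 1239.842 keV·pm):
λ' = hc/E' = 1239.842 / 121.7324 = 10.1850 pm

Calculate the Compton shift:
Δλ = λ_C(1 - cos(14°))
Δλ = 2.4263 × (1 - cos(14°))
Δλ = 0.0721 pm

Initial wavelength:
λ = λ' - Δλ = 10.1850 - 0.0721 = 10.1129 pm

Initial energy:
E = hc/λ = 1239.842 / 10.1129 = 122.6000 keV

(Intermediate values are shown rounded; full precision is carried through to the final answer.)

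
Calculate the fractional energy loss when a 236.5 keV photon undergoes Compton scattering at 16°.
0.0176 (or 1.76%)

Calculate initial and final photon energies:

Initial: E₀ = 236.5 keV → λ₀ = 5.2425 pm
Compton shift: Δλ = 0.0940 pm
Final wavelength: λ' = 5.3365 pm
Final energy: E' = 232.3345 keV

Fractional energy loss:
(E₀ - E')/E₀ = (236.5000 - 232.3345)/236.5000
= 4.1655/236.5000
= 0.0176
= 1.76%

(Intermediate values are shown rounded; full precision is carried through to the final answer.)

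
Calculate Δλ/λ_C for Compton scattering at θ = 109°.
1.3256 λ_C

The Compton shift formula is:
Δλ = λ_C(1 - cos θ)

Dividing both sides by λ_C:
Δλ/λ_C = 1 - cos θ

For θ = 109°:
Δλ/λ_C = 1 - cos(109°)
Δλ/λ_C = 1 - -0.3256
Δλ/λ_C = 1.3256

This means the shift is 1.3256 × λ_C = 3.2162 pm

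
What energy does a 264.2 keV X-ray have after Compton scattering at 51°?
221.7092 keV

First convert energy to wavelength:
λ = hc/E, with hc ≈ 1239.842 keV·pm (i.e. 1239.842 eV·nm)

For E = 264.2 keV = 264200 eV:
λ = 1239.842 keV·pm / 264.2 keV
λ = 4.6928 pm

Calculate the Compton shift:
Δλ = λ_C(1 - cos(51°)) = 2.4263 × 0.3707
Δλ = 0.8994 pm

Final wavelength:
λ' = 4.6928 + 0.8994 = 5.5922 pm

Final energy:
E' = hc/λ' = 1239.842 / 5.5922 = 221.7092 keV

(Intermediate values are shown rounded; full precision is carried through to the final answer.)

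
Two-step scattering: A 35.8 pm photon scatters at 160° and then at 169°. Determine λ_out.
45.3143 pm

Apply Compton shift twice:

First scattering at θ₁ = 160°:
Δλ₁ = λ_C(1 - cos(160°))
Δλ₁ = 2.4263 × 1.9397
Δλ₁ = 4.7063 pm

After first scattering:
λ₁ = 35.8 + 4.7063 = 40.5063 pm

Second scattering at θ₂ = 169°:
Δλ₂ = λ_C(1 - cos(169°))
Δλ₂ = 2.4263 × 1.9816
Δλ₂ = 4.8080 pm

Final wavelength:
λ₂ = 40.5063 + 4.8080 = 45.3143 pm

Total shift: Δλ_total = 4.7063 + 4.8080 = 9.5143 pm

(Intermediate values are shown rounded; full precision is carried through to the final answer.)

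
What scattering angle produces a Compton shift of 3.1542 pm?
107.46°

From the Compton formula Δλ = λ_C(1 - cos θ), we can solve for θ:

cos θ = 1 - Δλ/λ_C

Given:
- Δλ = 3.1542 pm
- λ_C = h/(m_e·c) ≈ 2.42631024 pm

cos θ = 1 - 3.1542/2.42631024
cos θ = 1 - 1.299999
cos θ = -0.299999

θ = arccos(-0.299999)
θ = 107.46°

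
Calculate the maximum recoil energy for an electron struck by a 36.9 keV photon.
4.6567 keV

Maximum energy transfer occurs at θ = 180° (backscattering).

Initial photon: E₀ = 36.9 keV → λ₀ = 33.6001 pm

Maximum Compton shift (at 180°):
Δλ_max = 2λ_C = 2 × 2.4263 = 4.8526 pm

Final wavelength:
λ' = 33.6001 + 4.8526 = 38.4527 pm

Minimum photon energy (maximum energy to electron):
E'_min = hc/λ' = 32.2433 keV

Maximum electron kinetic energy:
K_max = E₀ - E'_min = 36.9000 - 32.2433 = 4.6567 keV

(Intermediate values are shown rounded; full precision is carried through to the final answer.)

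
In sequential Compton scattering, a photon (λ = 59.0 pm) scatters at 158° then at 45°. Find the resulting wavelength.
64.3866 pm

Apply Compton shift twice:

First scattering at θ₁ = 158°:
Δλ₁ = λ_C(1 - cos(158°))
Δλ₁ = 2.4263 × 1.9272
Δλ₁ = 4.6759 pm

After first scattering:
λ₁ = 59.0 + 4.6759 = 63.6759 pm

Second scattering at θ₂ = 45°:
Δλ₂ = λ_C(1 - cos(45°))
Δλ₂ = 2.4263 × 0.2929
Δλ₂ = 0.7106 pm

Final wavelength:
λ₂ = 63.6759 + 0.7106 = 64.3866 pm

Total shift: Δλ_total = 4.6759 + 0.7106 = 5.3866 pm

(Intermediate values are shown rounded; full precision is carried through to the final answer.)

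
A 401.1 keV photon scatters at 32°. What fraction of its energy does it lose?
0.1066 (or 10.66%)

Calculate initial and final photon energies:

Initial: E₀ = 401.1 keV → λ₀ = 3.0911 pm
Compton shift: Δλ = 0.3687 pm
Final wavelength: λ' = 3.4598 pm
Final energy: E' = 358.3579 keV

Fractional energy loss:
(E₀ - E')/E₀ = (401.1000 - 358.3579)/401.1000
= 42.7421/401.1000
= 0.1066
= 10.66%

(Intermediate values are shown rounded; full precision is carried through to the final answer.)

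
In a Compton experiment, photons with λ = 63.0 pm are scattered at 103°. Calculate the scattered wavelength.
65.9721 pm

Using the Compton scattering formula:
λ' = λ + Δλ = λ + λ_C(1 - cos θ)

Given:
- Initial wavelength λ = 63.0 pm
- Scattering angle θ = 103°
- Compton wavelength λ_C ≈ 2.4263 pm

Calculate the shift:
Δλ = 2.4263 × (1 - cos(103°))
Δλ = 2.4263 × 1.2250
Δλ = 2.9721 pm

Final wavelength:
λ' = 63.0 + 2.9721 = 65.9721 pm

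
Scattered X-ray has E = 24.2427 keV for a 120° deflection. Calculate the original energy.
26.1000 keV

Convert final energy to wavelength (hc ≈ 1239.842 keV·pm):
λ' = hc/E' = 1239.842 / 24.2427 = 51.1429 pm

Calculate the Compton shift:
Δλ = λ_C(1 - cos(120°))
Δλ = 2.4263 × (1 - cos(120°))
Δλ = 3.6395 pm

Initial wavelength:
λ = λ' - Δλ = 51.1429 - 3.6395 = 47.5034 pm

Initial energy:
E = hc/λ = 1239.842 / 47.5034 = 26.1000 keV

(Intermediate values are shown rounded; full precision is carried through to the final answer.)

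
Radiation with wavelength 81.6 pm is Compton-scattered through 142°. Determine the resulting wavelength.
85.9383 pm

Using the Compton scattering formula:
λ' = λ + Δλ = λ + λ_C(1 - cos θ)

Given:
- Initial wavelength λ = 81.6 pm
- Scattering angle θ = 142°
- Compton wavelength λ_C ≈ 2.4263 pm

Calculate the shift:
Δλ = 2.4263 × (1 - cos(142°))
Δλ = 2.4263 × 1.7880
Δλ = 4.3383 pm

Final wavelength:
λ' = 81.6 + 4.3383 = 85.9383 pm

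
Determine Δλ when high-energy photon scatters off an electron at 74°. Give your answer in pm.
1.7575 pm

Using the Compton scattering formula:
Δλ = λ_C(1 - cos θ)

where λ_C = h/(m_e·c) ≈ 2.4263 pm is the Compton wavelength of an electron.

For θ = 74°:
cos(74°) = 0.2756
1 - cos(74°) = 0.7244

Δλ = 2.4263 × 0.7244
Δλ = 1.7575 pm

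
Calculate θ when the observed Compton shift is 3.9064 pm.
127.59°

From the Compton formula Δλ = λ_C(1 - cos θ), we can solve for θ:

cos θ = 1 - Δλ/λ_C

Given:
- Δλ = 3.9064 pm
- λ_C = h/(m_e·c) ≈ 2.42631024 pm

cos θ = 1 - 3.9064/2.42631024
cos θ = 1 - 1.610017
cos θ = -0.610017

θ = arccos(-0.610017)
θ = 127.59°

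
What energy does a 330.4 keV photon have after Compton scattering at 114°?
173.0239 keV

First convert energy to wavelength:
λ = hc/E, with hc ≈ 1239.842 keV·pm (i.e. 1239.842 eV·nm)

For E = 330.4 keV = 330400 eV:
λ = 1239.842 keV·pm / 330.4 keV
λ = 3.7525 pm

Calculate the Compton shift:
Δλ = λ_C(1 - cos(114°)) = 2.4263 × 1.4067
Δλ = 3.4132 pm

Final wavelength:
λ' = 3.7525 + 3.4132 = 7.1657 pm

Final energy:
E' = hc/λ' = 1239.842 / 7.1657 = 173.0239 keV

(Intermediate values are shown rounded; full precision is carried through to the final answer.)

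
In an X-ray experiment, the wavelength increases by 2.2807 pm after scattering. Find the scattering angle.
86.56°

From the Compton formula Δλ = λ_C(1 - cos θ), we can solve for θ:

cos θ = 1 - Δλ/λ_C

Given:
- Δλ = 2.2807 pm
- λ_C = h/(m_e·c) ≈ 2.42631024 pm

cos θ = 1 - 2.2807/2.42631024
cos θ = 1 - 0.939987
cos θ = 0.060013

θ = arccos(0.060013)
θ = 86.56°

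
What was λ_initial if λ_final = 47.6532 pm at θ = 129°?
43.7000 pm

From λ' = λ + Δλ, we have λ = λ' - Δλ

First calculate the Compton shift:
Δλ = λ_C(1 - cos θ)
Δλ = 2.4263 × (1 - cos(129°))
Δλ = 2.4263 × 1.6293
Δλ = 3.9532 pm

Initial wavelength:
λ = λ' - Δλ
λ = 47.6532 - 3.9532
λ = 43.7000 pm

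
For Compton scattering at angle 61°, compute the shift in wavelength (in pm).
1.2500 pm

Using the Compton scattering formula:
Δλ = λ_C(1 - cos θ)

where λ_C = h/(m_e·c) ≈ 2.4263 pm is the Compton wavelength of an electron.

For θ = 61°:
cos(61°) = 0.4848
1 - cos(61°) = 0.5152

Δλ = 2.4263 × 0.5152
Δλ = 1.2500 pm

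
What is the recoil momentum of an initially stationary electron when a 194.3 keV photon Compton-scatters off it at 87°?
1.2562e-22 kg·m/s

The electron is initially at rest, so by conservation of momentum:
p⃗_e = p⃗₀ − p⃗'  (incident photon momentum minus scattered photon momentum)

Photon momentum magnitudes (p = h/λ = E/c):
λ₀ = hc/E₀ = 6.3811 pm → p₀ = h/λ₀ = 1.0384e-22 kg·m/s
Δλ = λ_C(1 − cos 87°) = 2.2993 pm
λ' = 8.6804 pm → p' = h/λ' = 7.6334e-23 kg·m/s

The scattered photon makes angle θ = 87° with the incident direction, so by the law of cosines:
|p⃗_e|² = p₀² + p'² − 2p₀p'cos θ
|p⃗_e|² = (1.0384e-22)² + (7.6334e-23)² − 2·1.0384e-22·7.6334e-23·cos(87°)
|p⃗_e| = 1.2562e-22 kg·m/s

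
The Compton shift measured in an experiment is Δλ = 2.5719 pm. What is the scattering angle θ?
93.44°

From the Compton formula Δλ = λ_C(1 - cos θ), we can solve for θ:

cos θ = 1 - Δλ/λ_C

Given:
- Δλ = 2.5719 pm
- λ_C = h/(m_e·c) ≈ 2.42631024 pm

cos θ = 1 - 2.5719/2.42631024
cos θ = 1 - 1.060005
cos θ = -0.060005

θ = arccos(-0.060005)
θ = 93.44°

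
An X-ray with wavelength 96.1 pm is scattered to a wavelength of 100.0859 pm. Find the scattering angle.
130.00°

First find the wavelength shift:
Δλ = λ' - λ = 100.0859 - 96.1 = 3.9859 pm

Using Δλ = λ_C(1 - cos θ), with λ_C = h/(m_e·c) ≈ 2.42631024 pm:
cos θ = 1 - Δλ/λ_C
cos θ = 1 - 3.9859/2.42631024
cos θ = -0.642783

θ = arccos(-0.642783)
θ = 130.00°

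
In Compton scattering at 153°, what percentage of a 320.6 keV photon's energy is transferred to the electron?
0.5426 (or 54.26%)

Calculate initial and final photon energies:

Initial: E₀ = 320.6 keV → λ₀ = 3.8673 pm
Compton shift: Δλ = 4.5882 pm
Final wavelength: λ' = 8.4554 pm
Final energy: E' = 146.6327 keV

Fractional energy loss:
(E₀ - E')/E₀ = (320.6000 - 146.6327)/320.6000
= 173.9673/320.6000
= 0.5426
= 54.26%

(Intermediate values are shown rounded; full precision is carried through to the final answer.)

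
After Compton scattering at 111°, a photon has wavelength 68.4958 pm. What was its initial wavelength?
65.2000 pm

From λ' = λ + Δλ, we have λ = λ' - Δλ

First calculate the Compton shift:
Δλ = λ_C(1 - cos θ)
Δλ = 2.4263 × (1 - cos(111°))
Δλ = 2.4263 × 1.3584
Δλ = 3.2958 pm

Initial wavelength:
λ = λ' - Δλ
λ = 68.4958 - 3.2958
λ = 65.2000 pm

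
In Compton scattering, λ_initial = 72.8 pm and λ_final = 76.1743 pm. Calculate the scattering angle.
113.00°

First find the wavelength shift:
Δλ = λ' - λ = 76.1743 - 72.8 = 3.3743 pm

Using Δλ = λ_C(1 - cos θ), with λ_C = h/(m_e·c) ≈ 2.42631024 pm:
cos θ = 1 - Δλ/λ_C
cos θ = 1 - 3.3743/2.42631024
cos θ = -0.390713

θ = arccos(-0.390713)
θ = 113.00°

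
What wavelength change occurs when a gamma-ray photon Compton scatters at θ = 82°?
2.0886 pm

Using the Compton scattering formula:
Δλ = λ_C(1 - cos θ)

where λ_C = h/(m_e·c) ≈ 2.4263 pm is the Compton wavelength of an electron.

For θ = 82°:
cos(82°) = 0.1392
1 - cos(82°) = 0.8608

Δλ = 2.4263 × 0.8608
Δλ = 2.0886 pm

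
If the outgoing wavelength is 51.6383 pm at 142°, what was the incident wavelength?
47.3000 pm

From λ' = λ + Δλ, we have λ = λ' - Δλ

First calculate the Compton shift:
Δλ = λ_C(1 - cos θ)
Δλ = 2.4263 × (1 - cos(142°))
Δλ = 2.4263 × 1.7880
Δλ = 4.3383 pm

Initial wavelength:
λ = λ' - Δλ
λ = 51.6383 - 4.3383
λ = 47.3000 pm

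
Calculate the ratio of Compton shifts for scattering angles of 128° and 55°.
128° produces the larger shift by a factor of 3.789

Calculate both shifts using Δλ = λ_C(1 - cos θ):

For θ₁ = 55°:
Δλ₁ = 2.4263 × (1 - cos(55°))
Δλ₁ = 2.4263 × 0.4264
Δλ₁ = 1.0346 pm

For θ₂ = 128°:
Δλ₂ = 2.4263 × (1 - cos(128°))
Δλ₂ = 2.4263 × 1.6157
Δλ₂ = 3.9201 pm

The 128° angle produces the larger shift.
Ratio: 3.9201/1.0346 = 3.789

(Intermediate values are shown rounded; full precision is carried through to the final answer.)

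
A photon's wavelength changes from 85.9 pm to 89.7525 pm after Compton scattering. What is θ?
126.00°

First find the wavelength shift:
Δλ = λ' - λ = 89.7525 - 85.9 = 3.8525 pm

Using Δλ = λ_C(1 - cos θ), with λ_C = h/(m_e·c) ≈ 2.42631024 pm:
cos θ = 1 - Δλ/λ_C
cos θ = 1 - 3.8525/2.42631024
cos θ = -0.587802

θ = arccos(-0.587802)
θ = 126.00°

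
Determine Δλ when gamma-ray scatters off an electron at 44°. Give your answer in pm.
0.6810 pm

Using the Compton scattering formula:
Δλ = λ_C(1 - cos θ)

where λ_C = h/(m_e·c) ≈ 2.4263 pm is the Compton wavelength of an electron.

For θ = 44°:
cos(44°) = 0.7193
1 - cos(44°) = 0.2807

Δλ = 2.4263 × 0.2807
Δλ = 0.6810 pm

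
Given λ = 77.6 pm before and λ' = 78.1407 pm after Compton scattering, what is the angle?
39.00°

First find the wavelength shift:
Δλ = λ' - λ = 78.1407 - 77.6 = 0.5407 pm

Using Δλ = λ_C(1 - cos θ), with λ_C = h/(m_e·c) ≈ 2.42631024 pm:
cos θ = 1 - Δλ/λ_C
cos θ = 1 - 0.5407/2.42631024
cos θ = 0.777151

θ = arccos(0.777151)
θ = 39.00°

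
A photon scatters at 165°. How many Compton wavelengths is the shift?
1.9659 λ_C

The Compton shift formula is:
Δλ = λ_C(1 - cos θ)

Dividing both sides by λ_C:
Δλ/λ_C = 1 - cos θ

For θ = 165°:
Δλ/λ_C = 1 - cos(165°)
Δλ/λ_C = 1 - -0.9659
Δλ/λ_C = 1.9659

This means the shift is 1.9659 × λ_C = 4.7699 pm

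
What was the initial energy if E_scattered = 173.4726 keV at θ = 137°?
420.8002 keV

Convert final energy to wavelength (hc ≈ 1239.842 keV·pm):
λ' = hc/E' = 1239.842 / 173.4726 = 7.1472 pm

Calculate the Compton shift:
Δλ = λ_C(1 - cos(137°))
Δλ = 2.4263 × (1 - cos(137°))
Δλ = 4.2008 pm

Initial wavelength:
λ = λ' - Δλ = 7.1472 - 4.2008 = 2.9464 pm

Initial energy:
E = hc/λ = 1239.842 / 2.9464 = 420.8002 keV

(Intermediate values are shown rounded; full precision is carried through to the final answer.)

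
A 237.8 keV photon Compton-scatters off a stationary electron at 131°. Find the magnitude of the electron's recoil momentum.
1.8240e-22 kg·m/s

The electron is initially at rest, so by conservation of momentum:
p⃗_e = p⃗₀ − p⃗'  (incident photon momentum minus scattered photon momentum)

Photon momentum magnitudes (p = h/λ = E/c):
λ₀ = hc/E₀ = 5.2138 pm → p₀ = h/λ₀ = 1.2709e-22 kg·m/s
Δλ = λ_C(1 − cos 131°) = 4.0181 pm
λ' = 9.2319 pm → p' = h/λ' = 7.1774e-23 kg·m/s

The scattered photon makes angle θ = 131° with the incident direction, so by the law of cosines:
|p⃗_e|² = p₀² + p'² − 2p₀p'cos θ
|p⃗_e|² = (1.2709e-22)² + (7.1774e-23)² − 2·1.2709e-22·7.1774e-23·cos(131°)
|p⃗_e| = 1.8240e-22 kg·m/s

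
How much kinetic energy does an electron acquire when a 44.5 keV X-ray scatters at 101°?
4.1811 keV

By energy conservation: K_e = E_initial - E_final

First find the scattered photon energy:
Initial wavelength: λ = hc/E = 27.8616 pm
Compton shift: Δλ = λ_C(1 - cos(101°)) = 2.8893 pm
Final wavelength: λ' = 27.8616 + 2.8893 = 30.7509 pm
Final photon energy: E' = hc/λ' = 40.3189 keV

Electron kinetic energy:
K_e = E - E' = 44.5000 - 40.3189 = 4.1811 keV

(Intermediate values are shown rounded; full precision is carried through to the final answer.)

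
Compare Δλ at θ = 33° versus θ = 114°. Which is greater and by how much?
114° produces the larger shift by a factor of 8.720

Calculate both shifts using Δλ = λ_C(1 - cos θ):

For θ₁ = 33°:
Δλ₁ = 2.4263 × (1 - cos(33°))
Δλ₁ = 2.4263 × 0.1613
Δλ₁ = 0.3914 pm

For θ₂ = 114°:
Δλ₂ = 2.4263 × (1 - cos(114°))
Δλ₂ = 2.4263 × 1.4067
Δλ₂ = 3.4132 pm

The 114° angle produces the larger shift.
Ratio: 3.4132/0.3914 = 8.720

(Intermediate values are shown rounded; full precision is carried through to the final answer.)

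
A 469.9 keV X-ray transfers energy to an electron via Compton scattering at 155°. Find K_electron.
299.2126 keV

By energy conservation: K_e = E_initial - E_final

First find the scattered photon energy:
Initial wavelength: λ = hc/E = 2.6385 pm
Compton shift: Δλ = λ_C(1 - cos(155°)) = 4.6253 pm
Final wavelength: λ' = 2.6385 + 4.6253 = 7.2638 pm
Final photon energy: E' = hc/λ' = 170.6874 keV

Electron kinetic energy:
K_e = E - E' = 469.9000 - 170.6874 = 299.2126 keV

(Intermediate values are shown rounded; full precision is carried through to the final answer.)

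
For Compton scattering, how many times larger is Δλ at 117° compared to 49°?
117° produces the larger shift by a factor of 4.227

Calculate both shifts using Δλ = λ_C(1 - cos θ):

For θ₁ = 49°:
Δλ₁ = 2.4263 × (1 - cos(49°))
Δλ₁ = 2.4263 × 0.3439
Δλ₁ = 0.8345 pm

For θ₂ = 117°:
Δλ₂ = 2.4263 × (1 - cos(117°))
Δλ₂ = 2.4263 × 1.4540
Δλ₂ = 3.5278 pm

The 117° angle produces the larger shift.
Ratio: 3.5278/0.8345 = 4.227

(Intermediate values are shown rounded; full precision is carried through to the final answer.)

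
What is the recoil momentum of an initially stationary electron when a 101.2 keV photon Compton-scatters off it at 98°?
7.4409e-23 kg·m/s

The electron is initially at rest, so by conservation of momentum:
p⃗_e = p⃗₀ − p⃗'  (incident photon momentum minus scattered photon momentum)

Photon momentum magnitudes (p = h/λ = E/c):
λ₀ = hc/E₀ = 12.2514 pm → p₀ = h/λ₀ = 5.4084e-23 kg·m/s
Δλ = λ_C(1 − cos 98°) = 2.7640 pm
λ' = 15.0154 pm → p' = h/λ' = 4.4129e-23 kg·m/s

The scattered photon makes angle θ = 98° with the incident direction, so by the law of cosines:
|p⃗_e|² = p₀² + p'² − 2p₀p'cos θ
|p⃗_e|² = (5.4084e-23)² + (4.4129e-23)² − 2·5.4084e-23·4.4129e-23·cos(98°)
|p⃗_e| = 7.4409e-23 kg·m/s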